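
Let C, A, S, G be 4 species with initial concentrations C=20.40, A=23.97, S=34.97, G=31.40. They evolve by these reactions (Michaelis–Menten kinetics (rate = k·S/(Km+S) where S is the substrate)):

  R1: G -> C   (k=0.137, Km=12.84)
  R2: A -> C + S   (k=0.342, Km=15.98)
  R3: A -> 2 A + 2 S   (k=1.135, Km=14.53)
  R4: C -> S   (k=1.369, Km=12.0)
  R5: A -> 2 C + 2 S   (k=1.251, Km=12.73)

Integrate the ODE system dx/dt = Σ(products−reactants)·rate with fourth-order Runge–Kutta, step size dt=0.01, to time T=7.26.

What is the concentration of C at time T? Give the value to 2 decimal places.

C at T = 27.60

RK4 with dt=0.01: 726 steps to T=7.26. Trajectory (selected grid times):
t=0.00: C=20.40 A=23.97 S=34.97 G=31.40
t=0.81: C=21.26 A=23.71 S=38.30 G=31.32
t=1.61: C=22.10 A=23.46 S=41.59 G=31.24
t=2.42: C=22.93 A=23.21 S=44.93 G=31.16
t=3.23: C=23.75 A=22.96 S=48.26 G=31.09
t=4.03: C=24.54 A=22.71 S=51.55 G=31.01
t=4.84: C=25.33 A=22.46 S=54.87 G=30.93
t=5.65: C=26.10 A=22.21 S=58.19 G=30.85
t=6.45: C=26.85 A=21.96 S=61.47 G=30.77
t=7.26: C=27.60 A=21.71 S=64.78 G=30.70
Read off C at T=7.26: 27.60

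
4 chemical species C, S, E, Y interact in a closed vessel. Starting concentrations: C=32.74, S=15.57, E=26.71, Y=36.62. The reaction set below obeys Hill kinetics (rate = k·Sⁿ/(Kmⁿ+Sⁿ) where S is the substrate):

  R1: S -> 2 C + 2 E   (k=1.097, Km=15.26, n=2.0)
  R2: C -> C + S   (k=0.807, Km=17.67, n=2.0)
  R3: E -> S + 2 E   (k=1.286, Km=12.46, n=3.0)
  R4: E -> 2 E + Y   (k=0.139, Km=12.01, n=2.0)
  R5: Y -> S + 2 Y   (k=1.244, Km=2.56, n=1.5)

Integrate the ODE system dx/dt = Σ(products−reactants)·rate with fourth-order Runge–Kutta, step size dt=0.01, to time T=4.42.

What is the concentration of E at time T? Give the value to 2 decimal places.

E at T = 38.86

RK4 with dt=0.01: 442 steps to T=4.42. Trajectory (selected grid times):
t=0.00: C=32.74 S=15.57 E=26.71 Y=36.62
t=0.49: C=33.31 S=16.77 E=27.91 Y=37.28
t=0.98: C=33.91 S=17.95 E=29.16 Y=37.93
t=1.47: C=34.56 S=19.13 E=30.44 Y=38.59
t=1.96: C=35.23 S=20.30 E=31.77 Y=39.25
t=2.46: C=35.94 S=21.49 E=33.15 Y=39.92
t=2.95: C=36.67 S=22.65 E=34.54 Y=40.58
t=3.44: C=37.42 S=23.80 E=35.96 Y=41.24
t=3.93: C=38.19 S=24.94 E=37.40 Y=41.91
t=4.42: C=38.99 S=26.08 E=38.86 Y=42.57
Read off E at T=4.42: 38.86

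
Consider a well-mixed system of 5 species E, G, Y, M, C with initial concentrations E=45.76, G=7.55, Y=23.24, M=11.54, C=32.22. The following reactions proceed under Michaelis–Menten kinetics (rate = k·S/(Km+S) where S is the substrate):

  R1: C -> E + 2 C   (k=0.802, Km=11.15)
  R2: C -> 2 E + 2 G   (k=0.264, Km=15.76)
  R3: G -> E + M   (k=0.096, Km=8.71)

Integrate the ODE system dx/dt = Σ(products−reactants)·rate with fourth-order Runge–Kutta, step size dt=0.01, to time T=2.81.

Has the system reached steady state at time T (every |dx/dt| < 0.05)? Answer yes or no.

RK4 with dt=0.01: 281 steps to T=2.81. Trajectory (selected grid times):
t=0.00: E=45.76 G=7.55 Y=23.24 M=11.54 C=32.22
t=0.31: E=46.07 G=7.65 Y=23.24 M=11.55 C=32.35
t=0.62: E=46.38 G=7.74 Y=23.24 M=11.57 C=32.48
t=0.94: E=46.70 G=7.84 Y=23.24 M=11.58 C=32.61
t=1.25: E=47.01 G=7.94 Y=23.24 M=11.60 C=32.74
t=1.56: E=47.32 G=8.03 Y=23.24 M=11.61 C=32.87
t=1.87: E=47.63 G=8.13 Y=23.24 M=11.63 C=33.00
t=2.19: E=47.95 G=8.23 Y=23.24 M=11.64 C=33.14
t=2.50: E=48.26 G=8.33 Y=23.24 M=11.65 C=33.27
t=2.81: E=48.57 G=8.42 Y=23.24 M=11.67 C=33.40
Rates at T: R1=0.6013, R2=0.1794, R3=0.0472
dx/dt at T (Σ net stoichiometry × rate): E=+1.0072, G=+0.3115, Y=+0.0000, M=+0.0472, C=+0.4219
Largest |dx/dt| is |+1.0072| (E) ≥ 0.05 → not steady.

Steady state at T: no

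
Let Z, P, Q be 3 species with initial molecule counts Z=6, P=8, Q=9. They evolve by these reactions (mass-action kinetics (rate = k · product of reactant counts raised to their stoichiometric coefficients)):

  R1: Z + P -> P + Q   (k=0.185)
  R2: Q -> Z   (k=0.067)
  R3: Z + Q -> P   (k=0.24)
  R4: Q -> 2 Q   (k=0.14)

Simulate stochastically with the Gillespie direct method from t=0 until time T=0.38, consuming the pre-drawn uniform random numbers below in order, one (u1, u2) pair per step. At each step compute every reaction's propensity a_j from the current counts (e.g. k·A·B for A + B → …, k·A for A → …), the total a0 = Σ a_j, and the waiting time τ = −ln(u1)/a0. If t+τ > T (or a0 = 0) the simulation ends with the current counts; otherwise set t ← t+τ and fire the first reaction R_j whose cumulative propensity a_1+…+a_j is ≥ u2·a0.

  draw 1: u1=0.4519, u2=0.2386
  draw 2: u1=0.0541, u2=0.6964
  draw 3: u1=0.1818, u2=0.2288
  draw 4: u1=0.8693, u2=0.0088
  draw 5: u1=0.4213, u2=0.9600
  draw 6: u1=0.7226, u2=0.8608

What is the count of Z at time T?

t=0.000: Z=6 P=8 Q=9
Draw 1: a1=8.880, a2=0.603, a3=12.960, a4=1.260, a0=23.703; τ=−ln(0.4519)/23.703=0.034 → t=0.034; u2·a0=0.2386·23.703=5.656 ≤ a1=8.880 → R1 fires; Z=5 P=8 Q=10
Draw 2: a1=7.400, a2=0.670, a3=12.000, a4=1.400, a0=21.470; τ=−ln(0.0541)/21.470=0.136 → t=0.169; u2·a0=0.6964·21.470=14.952; a1+a2=8.070 < 14.952 ≤ a1+…+a3=20.070 → R3 fires; Z=4 P=9 Q=9
Draw 3: a1=6.660, a2=0.603, a3=8.640, a4=1.260, a0=17.163; τ=−ln(0.1818)/17.163=0.099 → t=0.269; u2·a0=0.2288·17.163=3.927 ≤ a1=6.660 → R1 fires; Z=3 P=9 Q=10
Draw 4: a1=4.995, a2=0.670, a3=7.200, a4=1.400, a0=14.265; τ=−ln(0.8693)/14.265=0.010 → t=0.279; u2·a0=0.0088·14.265=0.126 ≤ a1=4.995 → R1 fires; Z=2 P=9 Q=11
Draw 5: a1=3.330, a2=0.737, a3=5.280, a4=1.540, a0=10.887; τ=−ln(0.4213)/10.887=0.079 → t=0.358; u2·a0=0.9600·10.887=10.452; a1+…+a3=9.347 < 10.452 ≤ a1+…+a4=10.887 → R4 fires; Z=2 P=9 Q=12
Draw 6: a1=3.330, a2=0.804, a3=5.760, a4=1.680, a0=11.574; τ=−ln(0.7226)/11.574=0.028 → t=0.386 > T=0.38: stop.
Read off Z at T=0.38: 2

Z at T = 2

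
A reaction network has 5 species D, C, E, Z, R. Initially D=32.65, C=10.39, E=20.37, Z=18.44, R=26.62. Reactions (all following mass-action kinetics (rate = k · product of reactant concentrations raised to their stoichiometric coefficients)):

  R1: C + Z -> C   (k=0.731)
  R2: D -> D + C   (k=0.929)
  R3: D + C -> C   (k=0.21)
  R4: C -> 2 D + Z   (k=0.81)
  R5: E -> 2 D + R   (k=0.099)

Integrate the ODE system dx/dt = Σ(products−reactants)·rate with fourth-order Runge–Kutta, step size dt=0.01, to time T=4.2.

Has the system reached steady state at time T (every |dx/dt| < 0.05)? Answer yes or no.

Steady state at T: no

RK4 with dt=0.01: 420 steps to T=4.2. Trajectory (selected grid times):
t=0.00: D=32.65 C=10.39 E=20.37 Z=18.44 R=26.62
t=0.47: D=15.25 C=15.12 E=19.44 Z=1.27 R=27.55
t=0.93: D=10.38 C=14.73 E=18.58 Z=1.11 R=28.41
t=1.40: D=9.29 C=13.58 E=17.73 Z=1.11 R=29.26
t=1.87: D=9.06 C=12.59 E=16.93 Z=1.11 R=30.06
t=2.33: D=9.01 C=11.90 E=16.17 Z=1.11 R=30.82
t=2.80: D=9.00 C=11.40 E=15.44 Z=1.11 R=31.55
t=3.27: D=8.99 C=11.06 E=14.74 Z=1.11 R=32.25
t=3.73: D=8.97 C=10.82 E=14.08 Z=1.11 R=32.91
t=4.20: D=8.94 C=10.64 E=13.44 Z=1.11 R=33.55
Rates at T: R1=8.6219, R2=8.3015, R3=19.9746, R4=8.6219, R5=1.3306
dx/dt at T (Σ net stoichiometry × rate): D=-0.0697, C=-0.3203, E=-1.3306, Z=-0.0000, R=+1.3306
Largest |dx/dt| is |-1.3306| (E) ≥ 0.05 → not steady.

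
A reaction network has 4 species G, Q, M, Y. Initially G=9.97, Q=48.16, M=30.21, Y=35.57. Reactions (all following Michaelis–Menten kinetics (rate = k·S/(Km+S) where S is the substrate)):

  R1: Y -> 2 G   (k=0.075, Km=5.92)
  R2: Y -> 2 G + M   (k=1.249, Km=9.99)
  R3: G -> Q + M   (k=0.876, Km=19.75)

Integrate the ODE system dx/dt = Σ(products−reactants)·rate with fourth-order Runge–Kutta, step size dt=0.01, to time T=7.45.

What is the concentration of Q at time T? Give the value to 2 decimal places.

Q at T = 51.07

RK4 with dt=0.01: 745 steps to T=7.45. Trajectory (selected grid times):
t=0.00: G=9.97 Q=48.16 M=30.21 Y=35.57
t=0.83: G=11.44 Q=48.42 M=31.27 Y=34.71
t=1.66: G=12.87 Q=48.69 M=32.35 Y=33.85
t=2.48: G=14.26 Q=48.98 M=33.43 Y=33.01
t=3.31: G=15.64 Q=49.30 M=34.54 Y=32.17
t=4.14: G=16.99 Q=49.63 M=35.66 Y=31.33
t=4.97: G=18.32 Q=49.97 M=36.78 Y=30.49
t=5.79: G=19.61 Q=50.32 M=37.90 Y=29.67
t=6.62: G=20.89 Q=50.69 M=39.05 Y=28.85
t=7.45: G=22.15 Q=51.07 M=40.19 Y=28.03
Read off Q at T=7.45: 51.07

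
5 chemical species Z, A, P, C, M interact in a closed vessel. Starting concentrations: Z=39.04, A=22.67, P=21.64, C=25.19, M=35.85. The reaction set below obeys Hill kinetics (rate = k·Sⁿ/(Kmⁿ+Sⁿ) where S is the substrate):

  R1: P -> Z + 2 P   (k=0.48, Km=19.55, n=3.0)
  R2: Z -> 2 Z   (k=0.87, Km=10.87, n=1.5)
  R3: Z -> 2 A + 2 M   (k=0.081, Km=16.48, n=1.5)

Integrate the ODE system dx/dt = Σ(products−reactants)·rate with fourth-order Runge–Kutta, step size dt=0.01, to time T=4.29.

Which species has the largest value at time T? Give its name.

RK4 with dt=0.01: 429 steps to T=4.29. Trajectory (selected grid times):
t=0.00: Z=39.04 A=22.67 P=21.64 C=25.19 M=35.85
t=0.48: Z=39.51 A=22.73 P=21.77 C=25.19 M=35.91
t=0.95: Z=39.97 A=22.79 P=21.90 C=25.19 M=35.97
t=1.43: Z=40.44 A=22.85 P=22.04 C=25.19 M=36.03
t=1.91: Z=40.91 A=22.91 P=22.18 C=25.19 M=36.09
t=2.38: Z=41.37 A=22.98 P=22.31 C=25.19 M=36.16
t=2.86: Z=41.85 A=23.04 P=22.45 C=25.19 M=36.22
t=3.34: Z=42.33 A=23.10 P=22.59 C=25.19 M=36.28
t=3.81: Z=42.79 A=23.16 P=22.73 C=25.19 M=36.34
t=4.29: Z=43.27 A=23.22 P=22.87 C=25.19 M=36.40
At T=4.29: Z=43.27 A=23.22 P=22.87 C=25.19 M=36.40; the largest is Z.

Dominant species at T: Z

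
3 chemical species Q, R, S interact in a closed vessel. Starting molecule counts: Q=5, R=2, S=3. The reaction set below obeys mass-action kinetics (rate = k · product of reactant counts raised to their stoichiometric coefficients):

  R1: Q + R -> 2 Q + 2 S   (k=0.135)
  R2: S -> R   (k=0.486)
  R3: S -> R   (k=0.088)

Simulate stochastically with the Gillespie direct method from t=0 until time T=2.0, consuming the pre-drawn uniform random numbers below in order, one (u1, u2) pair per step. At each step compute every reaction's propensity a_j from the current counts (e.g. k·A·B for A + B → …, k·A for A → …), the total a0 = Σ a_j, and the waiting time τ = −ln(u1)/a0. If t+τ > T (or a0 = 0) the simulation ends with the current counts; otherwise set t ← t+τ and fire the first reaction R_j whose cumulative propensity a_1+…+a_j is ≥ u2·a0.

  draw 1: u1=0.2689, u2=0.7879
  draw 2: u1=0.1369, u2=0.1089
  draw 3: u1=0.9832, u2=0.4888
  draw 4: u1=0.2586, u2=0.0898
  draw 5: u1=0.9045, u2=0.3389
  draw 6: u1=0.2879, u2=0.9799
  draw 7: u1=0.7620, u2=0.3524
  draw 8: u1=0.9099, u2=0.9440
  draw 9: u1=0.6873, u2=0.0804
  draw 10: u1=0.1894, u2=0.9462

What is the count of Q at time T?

t=0.000: Q=5 R=2 S=3
Draw 1: a1=1.350, a2=1.458, a3=0.264, a0=3.072; τ=−ln(0.2689)/3.072=0.428 → t=0.428; u2·a0=0.7879·3.072=2.420; a1=1.350 < 2.420 ≤ a1+a2=2.808 → R2 fires; Q=5 R=3 S=2
Draw 2: a1=2.025, a2=0.972, a3=0.176, a0=3.173; τ=−ln(0.1369)/3.173=0.627 → t=1.054; u2·a0=0.1089·3.173=0.346 ≤ a1=2.025 → R1 fires; Q=6 R=2 S=4
Draw 3: a1=1.620, a2=1.944, a3=0.352, a0=3.916; τ=−ln(0.9832)/3.916=0.004 → t=1.059; u2·a0=0.4888·3.916=1.914; a1=1.620 < 1.914 ≤ a1+a2=3.564 → R2 fires; Q=6 R=3 S=3
Draw 4: a1=2.430, a2=1.458, a3=0.264, a0=4.152; τ=−ln(0.2586)/4.152=0.326 → t=1.384; u2·a0=0.0898·4.152=0.373 ≤ a1=2.430 → R1 fires; Q=7 R=2 S=5
Draw 5: a1=1.890, a2=2.430, a3=0.440, a0=4.760; τ=−ln(0.9045)/4.760=0.021 → t=1.405; u2·a0=0.3389·4.760=1.613 ≤ a1=1.890 → R1 fires; Q=8 R=1 S=7
Draw 6: a1=1.080, a2=3.402, a3=0.616, a0=5.098; τ=−ln(0.2879)/5.098=0.244 → t=1.650; u2·a0=0.9799·5.098=4.996; a1+a2=4.482 < 4.996 ≤ a1+…+a3=5.098 → R3 fires; Q=8 R=2 S=6
Draw 7: a1=2.160, a2=2.916, a3=0.528, a0=5.604; τ=−ln(0.7620)/5.604=0.049 → t=1.698; u2·a0=0.3524·5.604=1.975 ≤ a1=2.160 → R1 fires; Q=9 R=1 S=8
Draw 8: a1=1.215, a2=3.888, a3=0.704, a0=5.807; τ=−ln(0.9099)/5.807=0.016 → t=1.714; u2·a0=0.9440·5.807=5.482; a1+a2=5.103 < 5.482 ≤ a1+…+a3=5.807 → R3 fires; Q=9 R=2 S=7
Draw 9: a1=2.430, a2=3.402, a3=0.616, a0=6.448; τ=−ln(0.6873)/6.448=0.058 → t=1.773; u2·a0=0.0804·6.448=0.518 ≤ a1=2.430 → R1 fires; Q=10 R=1 S=9
Draw 10: a1=1.350, a2=4.374, a3=0.792, a0=6.516; τ=−ln(0.1894)/6.516=0.255 → t=2.028 > T=2.0: stop.
Read off Q at T=2.0: 10

Q at T = 10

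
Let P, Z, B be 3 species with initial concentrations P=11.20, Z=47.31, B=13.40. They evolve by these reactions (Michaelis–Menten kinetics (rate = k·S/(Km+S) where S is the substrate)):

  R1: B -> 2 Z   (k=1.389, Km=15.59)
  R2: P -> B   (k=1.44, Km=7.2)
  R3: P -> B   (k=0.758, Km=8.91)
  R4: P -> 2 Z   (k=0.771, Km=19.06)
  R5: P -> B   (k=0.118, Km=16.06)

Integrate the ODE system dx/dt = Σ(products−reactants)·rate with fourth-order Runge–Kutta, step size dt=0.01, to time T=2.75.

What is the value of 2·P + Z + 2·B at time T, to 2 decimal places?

Check how each reaction changes W = 2·P + Z + 2·B (weight of products minus weight of reactants):
R1: B -> 2 Z: (1·2) − (2·1) = 2 − 2 = 0
R2: P -> B: (2·1) − (2·1) = 2 − 2 = 0
R3: P -> B: (2·1) − (2·1) = 2 − 2 = 0
R4: P -> 2 Z: (1·2) − (2·1) = 2 − 2 = 0
R5: P -> B: (2·1) − (2·1) = 2 − 2 = 0
Every reaction leaves W unchanged, so W is conserved and no simulation is needed: W(T) = W(0) = 2·11.20 + 47.31 + 2·13.40 = 96.51

Value at T = 96.51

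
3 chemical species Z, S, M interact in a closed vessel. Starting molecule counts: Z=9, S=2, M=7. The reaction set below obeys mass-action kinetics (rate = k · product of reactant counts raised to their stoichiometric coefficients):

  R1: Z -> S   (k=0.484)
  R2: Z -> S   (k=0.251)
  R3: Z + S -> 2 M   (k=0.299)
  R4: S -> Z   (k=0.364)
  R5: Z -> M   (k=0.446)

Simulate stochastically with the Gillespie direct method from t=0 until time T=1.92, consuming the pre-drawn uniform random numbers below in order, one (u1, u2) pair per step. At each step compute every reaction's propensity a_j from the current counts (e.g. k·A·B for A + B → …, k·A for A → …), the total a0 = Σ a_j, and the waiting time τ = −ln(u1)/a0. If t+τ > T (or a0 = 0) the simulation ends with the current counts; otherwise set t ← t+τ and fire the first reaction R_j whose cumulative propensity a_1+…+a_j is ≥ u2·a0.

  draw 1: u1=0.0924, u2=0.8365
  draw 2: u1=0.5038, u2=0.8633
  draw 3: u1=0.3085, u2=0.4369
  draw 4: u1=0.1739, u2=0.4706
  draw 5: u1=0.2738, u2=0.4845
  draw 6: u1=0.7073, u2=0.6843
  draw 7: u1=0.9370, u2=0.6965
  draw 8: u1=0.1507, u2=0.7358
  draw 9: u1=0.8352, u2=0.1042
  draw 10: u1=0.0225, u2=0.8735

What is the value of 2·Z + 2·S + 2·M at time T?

Check how each reaction changes W = 2·Z + 2·S + 2·M (weight of products minus weight of reactants):
R1: Z -> S: (2·1) − (2·1) = 2 − 2 = 0
R2: Z -> S: (2·1) − (2·1) = 2 − 2 = 0
R3: Z + S -> 2 M: (2·2) − (2·1 + 2·1) = 4 − 4 = 0
R4: S -> Z: (2·1) − (2·1) = 2 − 2 = 0
R5: Z -> M: (2·1) − (2·1) = 2 − 2 = 0
Every reaction leaves W unchanged, so W is conserved and no simulation is needed: W(T) = W(0) = 2·9 + 2·2 + 2·7 = 36

Value at T = 36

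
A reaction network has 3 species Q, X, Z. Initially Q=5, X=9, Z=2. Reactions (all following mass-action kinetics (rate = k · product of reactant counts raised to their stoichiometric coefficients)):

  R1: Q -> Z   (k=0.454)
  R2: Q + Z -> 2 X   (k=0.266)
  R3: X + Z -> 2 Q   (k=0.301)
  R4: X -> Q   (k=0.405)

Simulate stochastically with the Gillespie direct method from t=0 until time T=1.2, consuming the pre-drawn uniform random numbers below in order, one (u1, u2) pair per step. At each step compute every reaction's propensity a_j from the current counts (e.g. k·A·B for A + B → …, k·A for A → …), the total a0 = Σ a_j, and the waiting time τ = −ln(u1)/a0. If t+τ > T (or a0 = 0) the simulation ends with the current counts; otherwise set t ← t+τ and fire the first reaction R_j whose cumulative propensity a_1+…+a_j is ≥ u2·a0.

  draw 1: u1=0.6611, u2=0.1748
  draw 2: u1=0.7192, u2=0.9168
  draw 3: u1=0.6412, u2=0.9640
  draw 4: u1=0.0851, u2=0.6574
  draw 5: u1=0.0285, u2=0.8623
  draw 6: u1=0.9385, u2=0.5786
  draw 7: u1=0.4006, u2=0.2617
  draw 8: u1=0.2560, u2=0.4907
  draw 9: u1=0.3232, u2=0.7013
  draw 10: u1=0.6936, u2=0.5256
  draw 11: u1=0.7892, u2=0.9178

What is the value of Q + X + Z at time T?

Value at T = 16

Check how each reaction changes W = Q + X + Z (weight of products minus weight of reactants):
R1: Q -> Z: (1·1) − (1·1) = 1 − 1 = 0
R2: Q + Z -> 2 X: (1·2) − (1·1 + 1·1) = 2 − 2 = 0
R3: X + Z -> 2 Q: (1·2) − (1·1 + 1·1) = 2 − 2 = 0
R4: X -> Q: (1·1) − (1·1) = 1 − 1 = 0
Every reaction leaves W unchanged, so W is conserved and no simulation is needed: W(T) = W(0) = 5 + 9 + 2 = 16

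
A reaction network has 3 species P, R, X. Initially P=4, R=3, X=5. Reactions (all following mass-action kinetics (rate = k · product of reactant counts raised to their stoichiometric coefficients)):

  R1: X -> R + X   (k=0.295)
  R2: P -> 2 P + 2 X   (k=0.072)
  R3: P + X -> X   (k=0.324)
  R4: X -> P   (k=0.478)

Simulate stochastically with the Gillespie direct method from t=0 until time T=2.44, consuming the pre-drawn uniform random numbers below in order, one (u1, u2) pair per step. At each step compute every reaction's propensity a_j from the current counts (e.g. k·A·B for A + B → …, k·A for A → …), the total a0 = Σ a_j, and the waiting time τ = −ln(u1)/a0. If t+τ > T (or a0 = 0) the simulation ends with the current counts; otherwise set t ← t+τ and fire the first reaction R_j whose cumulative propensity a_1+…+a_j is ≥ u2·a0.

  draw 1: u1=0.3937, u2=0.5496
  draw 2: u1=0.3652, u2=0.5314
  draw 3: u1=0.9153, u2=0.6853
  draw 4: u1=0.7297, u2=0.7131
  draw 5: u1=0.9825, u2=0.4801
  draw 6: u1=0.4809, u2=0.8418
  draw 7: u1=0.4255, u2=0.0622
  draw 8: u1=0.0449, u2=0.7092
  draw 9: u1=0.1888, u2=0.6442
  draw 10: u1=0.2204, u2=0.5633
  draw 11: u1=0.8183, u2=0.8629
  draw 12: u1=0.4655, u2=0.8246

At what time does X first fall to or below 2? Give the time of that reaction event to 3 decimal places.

t=0.000: P=4 R=3 X=5
Draw 1: a1=1.475, a2=0.288, a3=6.480, a4=2.390, a0=10.633; τ=−ln(0.3937)/10.633=0.088 → t=0.088; u2·a0=0.5496·10.633=5.844; a1+a2=1.763 < 5.844 ≤ a1+…+a3=8.243 → R3 fires; P=3 R=3 X=5
Draw 2: a1=1.475, a2=0.216, a3=4.860, a4=2.390, a0=8.941; τ=−ln(0.3652)/8.941=0.113 → t=0.200; u2·a0=0.5314·8.941=4.751; a1+a2=1.691 < 4.751 ≤ a1+…+a3=6.551 → R3 fires; P=2 R=3 X=5
Draw 3: a1=1.475, a2=0.144, a3=3.240, a4=2.390, a0=7.249; τ=−ln(0.9153)/7.249=0.012 → t=0.213; u2·a0=0.6853·7.249=4.968; a1+…+a3=4.859 < 4.968 ≤ a1+…+a4=7.249 → R4 fires; P=3 R=3 X=4
Draw 4: a1=1.180, a2=0.216, a3=3.888, a4=1.912, a0=7.196; τ=−ln(0.7297)/7.196=0.044 → t=0.256; u2·a0=0.7131·7.196=5.131; a1+a2=1.396 < 5.131 ≤ a1+…+a3=5.284 → R3 fires; P=2 R=3 X=4
Draw 5: a1=1.180, a2=0.144, a3=2.592, a4=1.912, a0=5.828; τ=−ln(0.9825)/5.828=0.003 → t=0.259; u2·a0=0.4801·5.828=2.798; a1+a2=1.324 < 2.798 ≤ a1+…+a3=3.916 → R3 fires; P=1 R=3 X=4
Draw 6: a1=1.180, a2=0.072, a3=1.296, a4=1.912, a0=4.460; τ=−ln(0.4809)/4.460=0.164 → t=0.424; u2·a0=0.8418·4.460=3.754; a1+…+a3=2.548 < 3.754 ≤ a1+…+a4=4.460 → R4 fires; P=2 R=3 X=3
Draw 7: a1=0.885, a2=0.144, a3=1.944, a4=1.434, a0=4.407; τ=−ln(0.4255)/4.407=0.194 → t=0.617; u2·a0=0.0622·4.407=0.274 ≤ a1=0.885 → R1 fires; P=2 R=4 X=3
Draw 8: a1=0.885, a2=0.144, a3=1.944, a4=1.434, a0=4.407; τ=−ln(0.0449)/4.407=0.704 → t=1.322; u2·a0=0.7092·4.407=3.125; a1+…+a3=2.973 < 3.125 ≤ a1+…+a4=4.407 → R4 fires; P=3 R=4 X=2
Draw 9: a1=0.590, a2=0.216, a3=1.944, a4=0.956, a0=3.706; τ=−ln(0.1888)/3.706=0.450 → t=1.771; u2·a0=0.6442·3.706=2.387; a1+a2=0.806 < 2.387 ≤ a1+…+a3=2.750 → R3 fires; P=2 R=4 X=2
Draw 10: a1=0.590, a2=0.144, a3=1.296, a4=0.956, a0=2.986; τ=−ln(0.2204)/2.986=0.506 → t=2.278; u2·a0=0.5633·2.986=1.682; a1+a2=0.734 < 1.682 ≤ a1+…+a3=2.030 → R3 fires; P=1 R=4 X=2
Draw 11: a1=0.590, a2=0.072, a3=0.648, a4=0.956, a0=2.266; τ=−ln(0.8183)/2.266=0.088 → t=2.366; u2·a0=0.8629·2.266=1.955; a1+…+a3=1.310 < 1.955 ≤ a1+…+a4=2.266 → R4 fires; P=2 R=4 X=1
Draw 12: a1=0.295, a2=0.144, a3=0.648, a4=0.478, a0=1.565; τ=−ln(0.4655)/1.565=0.489 → t=2.855 > T=2.44: stop.
X first becomes ≤ 2 when it reaches 2 at the event at t=1.322.

Threshold first reached at t = 1.322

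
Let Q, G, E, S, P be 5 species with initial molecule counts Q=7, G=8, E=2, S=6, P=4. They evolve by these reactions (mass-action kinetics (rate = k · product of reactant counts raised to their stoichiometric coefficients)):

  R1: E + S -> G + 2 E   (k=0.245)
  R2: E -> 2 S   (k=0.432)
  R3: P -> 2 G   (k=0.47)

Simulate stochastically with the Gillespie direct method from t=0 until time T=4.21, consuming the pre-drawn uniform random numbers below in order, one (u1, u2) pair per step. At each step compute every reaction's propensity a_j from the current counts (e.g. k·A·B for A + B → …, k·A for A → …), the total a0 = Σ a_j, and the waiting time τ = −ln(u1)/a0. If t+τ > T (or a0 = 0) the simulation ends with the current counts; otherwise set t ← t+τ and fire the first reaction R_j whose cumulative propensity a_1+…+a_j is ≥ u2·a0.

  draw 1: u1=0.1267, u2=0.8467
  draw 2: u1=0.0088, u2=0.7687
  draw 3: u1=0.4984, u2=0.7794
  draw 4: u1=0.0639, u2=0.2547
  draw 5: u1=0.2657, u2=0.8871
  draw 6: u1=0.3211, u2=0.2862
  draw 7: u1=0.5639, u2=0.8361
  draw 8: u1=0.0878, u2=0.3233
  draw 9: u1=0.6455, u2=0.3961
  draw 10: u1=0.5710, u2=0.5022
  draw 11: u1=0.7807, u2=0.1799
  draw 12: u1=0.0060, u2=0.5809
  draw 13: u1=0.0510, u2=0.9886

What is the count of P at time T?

t=0.000: Q=7 G=8 E=2 S=6 P=4
Draw 1: a1=2.940, a2=0.864, a3=1.880, a0=5.684; τ=−ln(0.1267)/5.684=0.363 → t=0.363; u2·a0=0.8467·5.684=4.813; a1+a2=3.804 < 4.813 ≤ a1+…+a3=5.684 → R3 fires; Q=7 G=10 E=2 S=6 P=3
Draw 2: a1=2.940, a2=0.864, a3=1.410, a0=5.214; τ=−ln(0.0088)/5.214=0.908 → t=1.271; u2·a0=0.7687·5.214=4.008; a1+a2=3.804 < 4.008 ≤ a1+…+a3=5.214 → R3 fires; Q=7 G=12 E=2 S=6 P=2
Draw 3: a1=2.940, a2=0.864, a3=0.940, a0=4.744; τ=−ln(0.4984)/4.744=0.147 → t=1.418; u2·a0=0.7794·4.744=3.697; a1=2.940 < 3.697 ≤ a1+a2=3.804 → R2 fires; Q=7 G=12 E=1 S=8 P=2
Draw 4: a1=1.960, a2=0.432, a3=0.940, a0=3.332; τ=−ln(0.0639)/3.332=0.825 → t=2.243; u2·a0=0.2547·3.332=0.849 ≤ a1=1.960 → R1 fires; Q=7 G=13 E=2 S=7 P=2
Draw 5: a1=3.430, a2=0.864, a3=0.940, a0=5.234; τ=−ln(0.2657)/5.234=0.253 → t=2.497; u2·a0=0.8871·5.234=4.643; a1+a2=4.294 < 4.643 ≤ a1+…+a3=5.234 → R3 fires; Q=7 G=15 E=2 S=7 P=1
Draw 6: a1=3.430, a2=0.864, a3=0.470, a0=4.764; τ=−ln(0.3211)/4.764=0.238 → t=2.735; u2·a0=0.2862·4.764=1.363 ≤ a1=3.430 → R1 fires; Q=7 G=16 E=3 S=6 P=1
Draw 7: a1=4.410, a2=1.296, a3=0.470, a0=6.176; τ=−ln(0.5639)/6.176=0.093 → t=2.828; u2·a0=0.8361·6.176=5.164; a1=4.410 < 5.164 ≤ a1+a2=5.706 → R2 fires; Q=7 G=16 E=2 S=8 P=1
Draw 8: a1=3.920, a2=0.864, a3=0.470, a0=5.254; τ=−ln(0.0878)/5.254=0.463 → t=3.291; u2·a0=0.3233·5.254=1.699 ≤ a1=3.920 → R1 fires; Q=7 G=17 E=3 S=7 P=1
Draw 9: a1=5.145, a2=1.296, a3=0.470, a0=6.911; τ=−ln(0.6455)/6.911=0.063 → t=3.354; u2·a0=0.3961·6.911=2.737 ≤ a1=5.145 → R1 fires; Q=7 G=18 E=4 S=6 P=1
Draw 10: a1=5.880, a2=1.728, a3=0.470, a0=8.078; τ=−ln(0.5710)/8.078=0.069 → t=3.424; u2·a0=0.5022·8.078=4.057 ≤ a1=5.880 → R1 fires; Q=7 G=19 E=5 S=5 P=1
Draw 11: a1=6.125, a2=2.160, a3=0.470, a0=8.755; τ=−ln(0.7807)/8.755=0.028 → t=3.452; u2·a0=0.1799·8.755=1.575 ≤ a1=6.125 → R1 fires; Q=7 G=20 E=6 S=4 P=1
Draw 12: a1=5.880, a2=2.592, a3=0.470, a0=8.942; τ=−ln(0.0060)/8.942=0.572 → t=4.024; u2·a0=0.5809·8.942=5.194 ≤ a1=5.880 → R1 fires; Q=7 G=21 E=7 S=3 P=1
Draw 13: a1=5.145, a2=3.024, a3=0.470, a0=8.639; τ=−ln(0.0510)/8.639=0.344 → t=4.369 > T=4.21: stop.
Read off P at T=4.21: 1

P at T = 1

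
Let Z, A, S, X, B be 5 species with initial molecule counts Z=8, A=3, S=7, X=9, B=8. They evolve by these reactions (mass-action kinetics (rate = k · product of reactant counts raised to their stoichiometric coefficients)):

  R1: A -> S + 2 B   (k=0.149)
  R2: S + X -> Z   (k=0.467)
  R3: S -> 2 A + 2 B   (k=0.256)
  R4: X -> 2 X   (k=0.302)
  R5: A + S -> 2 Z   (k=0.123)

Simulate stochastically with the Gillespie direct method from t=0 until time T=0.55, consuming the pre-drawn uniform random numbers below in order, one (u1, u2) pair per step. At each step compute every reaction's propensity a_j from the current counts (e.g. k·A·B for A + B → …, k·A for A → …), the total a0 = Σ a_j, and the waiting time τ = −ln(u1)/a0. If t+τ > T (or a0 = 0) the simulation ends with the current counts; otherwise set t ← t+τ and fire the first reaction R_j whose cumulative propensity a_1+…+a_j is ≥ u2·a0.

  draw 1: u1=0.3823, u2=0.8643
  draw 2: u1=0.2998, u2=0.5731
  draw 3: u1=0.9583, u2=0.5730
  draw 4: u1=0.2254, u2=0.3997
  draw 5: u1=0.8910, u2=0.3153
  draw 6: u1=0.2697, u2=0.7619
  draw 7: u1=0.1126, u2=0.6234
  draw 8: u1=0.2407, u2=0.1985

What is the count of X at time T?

t=0.000: Z=8 A=3 S=7 X=9 B=8
Draw 1: a1=0.447, a2=29.421, a3=1.792, a4=2.718, a5=2.583, a0=36.961; τ=−ln(0.3823)/36.961=0.026 → t=0.026; u2·a0=0.8643·36.961=31.945; a1+…+a3=31.660 < 31.945 ≤ a1+…+a4=34.378 → R4 fires; Z=8 A=3 S=7 X=10 B=8
Draw 2: a1=0.447, a2=32.690, a3=1.792, a4=3.020, a5=2.583, a0=40.532; τ=−ln(0.2998)/40.532=0.030 → t=0.056; u2·a0=0.5731·40.532=23.229; a1=0.447 < 23.229 ≤ a1+a2=33.137 → R2 fires; Z=9 A=3 S=6 X=9 B=8
Draw 3: a1=0.447, a2=25.218, a3=1.536, a4=2.718, a5=2.214, a0=32.133; τ=−ln(0.9583)/32.133=0.001 → t=0.057; u2·a0=0.5730·32.133=18.412; a1=0.447 < 18.412 ≤ a1+a2=25.665 → R2 fires; Z=10 A=3 S=5 X=8 B=8
Draw 4: a1=0.447, a2=18.680, a3=1.280, a4=2.416, a5=1.845, a0=24.668; τ=−ln(0.2254)/24.668=0.060 → t=0.117; u2·a0=0.3997·24.668=9.860; a1=0.447 < 9.860 ≤ a1+a2=19.127 → R2 fires; Z=11 A=3 S=4 X=7 B=8
Draw 5: a1=0.447, a2=13.076, a3=1.024, a4=2.114, a5=1.476, a0=18.137; τ=−ln(0.8910)/18.137=0.006 → t=0.124; u2·a0=0.3153·18.137=5.719; a1=0.447 < 5.719 ≤ a1+a2=13.523 → R2 fires; Z=12 A=3 S=3 X=6 B=8
Draw 6: a1=0.447, a2=8.406, a3=0.768, a4=1.812, a5=1.107, a0=12.540; τ=−ln(0.2697)/12.540=0.105 → t=0.228; u2·a0=0.7619·12.540=9.554; a1+a2=8.853 < 9.554 ≤ a1+…+a3=9.621 → R3 fires; Z=12 A=5 S=2 X=6 B=10
Draw 7: a1=0.745, a2=5.604, a3=0.512, a4=1.812, a5=1.230, a0=9.903; τ=−ln(0.1126)/9.903=0.221 → t=0.449; u2·a0=0.6234·9.903=6.174; a1=0.745 < 6.174 ≤ a1+a2=6.349 → R2 fires; Z=13 A=5 S=1 X=5 B=10
Draw 8: a1=0.745, a2=2.335, a3=0.256, a4=1.510, a5=0.615, a0=5.461; τ=−ln(0.2407)/5.461=0.261 → t=0.710 > T=0.55: stop.
Read off X at T=0.55: 5

X at T = 5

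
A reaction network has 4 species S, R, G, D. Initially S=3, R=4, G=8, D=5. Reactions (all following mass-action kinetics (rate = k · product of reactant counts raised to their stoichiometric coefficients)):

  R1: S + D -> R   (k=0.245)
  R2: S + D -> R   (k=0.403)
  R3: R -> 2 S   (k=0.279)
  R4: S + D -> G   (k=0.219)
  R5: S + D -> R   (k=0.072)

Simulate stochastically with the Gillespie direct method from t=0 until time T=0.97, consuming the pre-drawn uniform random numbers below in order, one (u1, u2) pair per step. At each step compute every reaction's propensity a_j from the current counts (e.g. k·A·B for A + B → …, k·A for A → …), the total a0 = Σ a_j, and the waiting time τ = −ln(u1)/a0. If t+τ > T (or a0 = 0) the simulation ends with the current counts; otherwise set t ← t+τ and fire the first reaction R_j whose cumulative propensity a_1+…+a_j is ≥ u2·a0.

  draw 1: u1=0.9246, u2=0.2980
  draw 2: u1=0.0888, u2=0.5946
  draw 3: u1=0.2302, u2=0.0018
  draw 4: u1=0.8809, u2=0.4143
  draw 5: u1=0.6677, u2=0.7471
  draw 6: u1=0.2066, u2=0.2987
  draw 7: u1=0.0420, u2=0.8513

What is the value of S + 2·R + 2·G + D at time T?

Value at T = 32

Check how each reaction changes W = S + 2·R + 2·G + D (weight of products minus weight of reactants):
R1: S + D -> R: (2·1) − (1·1 + 1·1) = 2 − 2 = 0
R2: S + D -> R: (2·1) − (1·1 + 1·1) = 2 − 2 = 0
R3: R -> 2 S: (1·2) − (2·1) = 2 − 2 = 0
R4: S + D -> G: (2·1) − (1·1 + 1·1) = 2 − 2 = 0
R5: S + D -> R: (2·1) − (1·1 + 1·1) = 2 − 2 = 0
Every reaction leaves W unchanged, so W is conserved and no simulation is needed: W(T) = W(0) = 3 + 2·4 + 2·8 + 5 = 32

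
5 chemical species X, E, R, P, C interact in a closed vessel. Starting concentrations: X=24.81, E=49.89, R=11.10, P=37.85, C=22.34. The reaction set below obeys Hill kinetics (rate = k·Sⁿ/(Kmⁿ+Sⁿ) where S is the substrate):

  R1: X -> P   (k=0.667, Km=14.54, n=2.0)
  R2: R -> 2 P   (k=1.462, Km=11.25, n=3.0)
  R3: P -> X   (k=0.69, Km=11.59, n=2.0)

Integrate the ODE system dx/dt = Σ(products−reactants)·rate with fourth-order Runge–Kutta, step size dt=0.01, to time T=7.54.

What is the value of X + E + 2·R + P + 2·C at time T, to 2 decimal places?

Value at T = 179.43

Check how each reaction changes W = X + E + 2·R + P + 2·C (weight of products minus weight of reactants):
R1: X -> P: (1·1) − (1·1) = 1 − 1 = 0
R2: R -> 2 P: (1·2) − (2·1) = 2 − 2 = 0
R3: P -> X: (1·1) − (1·1) = 1 − 1 = 0
Every reaction leaves W unchanged, so W is conserved and no simulation is needed: W(T) = W(0) = 24.81 + 49.89 + 2·11.10 + 37.85 + 2·22.34 = 179.43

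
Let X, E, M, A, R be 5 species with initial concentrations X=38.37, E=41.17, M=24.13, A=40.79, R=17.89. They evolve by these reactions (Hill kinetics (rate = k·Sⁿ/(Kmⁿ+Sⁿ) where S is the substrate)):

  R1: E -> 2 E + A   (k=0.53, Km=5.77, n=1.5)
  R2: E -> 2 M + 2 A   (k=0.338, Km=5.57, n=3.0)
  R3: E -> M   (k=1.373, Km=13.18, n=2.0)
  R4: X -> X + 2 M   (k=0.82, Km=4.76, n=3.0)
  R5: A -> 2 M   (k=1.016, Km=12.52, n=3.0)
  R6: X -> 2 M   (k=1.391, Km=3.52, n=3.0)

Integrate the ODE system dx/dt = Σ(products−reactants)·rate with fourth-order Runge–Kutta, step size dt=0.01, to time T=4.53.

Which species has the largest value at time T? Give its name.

RK4 with dt=0.01: 453 steps to T=4.53. Trajectory (selected grid times):
t=0.00: X=38.37 E=41.17 M=24.13 A=40.79 R=17.89
t=0.50: X=37.68 E=40.63 M=28.28 A=40.89 R=17.89
t=1.01: X=36.97 E=40.08 M=32.52 A=40.98 R=17.89
t=1.51: X=36.27 E=39.55 M=36.67 A=41.08 R=17.89
t=2.01: X=35.58 E=39.01 M=40.82 A=41.17 R=17.89
t=2.52: X=34.87 E=38.47 M=45.05 A=41.27 R=17.89
t=3.02: X=34.17 E=37.94 M=49.20 A=41.36 R=17.89
t=3.52: X=33.48 E=37.41 M=53.34 A=41.45 R=17.89
t=4.03: X=32.77 E=36.87 M=57.57 A=41.54 R=17.89
t=4.53: X=32.08 E=36.34 M=61.71 A=41.64 R=17.89
At T=4.53: X=32.08 E=36.34 M=61.71 A=41.64 R=17.89; the largest is M.

Dominant species at T: M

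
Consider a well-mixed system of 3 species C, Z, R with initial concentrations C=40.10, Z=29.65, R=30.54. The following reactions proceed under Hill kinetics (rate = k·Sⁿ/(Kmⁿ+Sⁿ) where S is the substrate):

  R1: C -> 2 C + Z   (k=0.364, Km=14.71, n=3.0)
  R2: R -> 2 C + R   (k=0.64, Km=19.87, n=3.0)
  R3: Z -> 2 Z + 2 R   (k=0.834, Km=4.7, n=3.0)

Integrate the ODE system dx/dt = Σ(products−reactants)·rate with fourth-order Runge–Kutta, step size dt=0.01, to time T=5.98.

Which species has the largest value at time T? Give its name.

Dominant species at T: C

RK4 with dt=0.01: 598 steps to T=5.98. Trajectory (selected grid times):
t=0.00: C=40.10 Z=29.65 R=30.54
t=0.66: C=41.00 Z=30.43 R=31.64
t=1.33: C=41.93 Z=31.22 R=32.75
t=1.99: C=42.85 Z=32.00 R=33.85
t=2.66: C=43.81 Z=32.79 R=34.96
t=3.32: C=44.76 Z=33.57 R=36.06
t=3.99: C=45.73 Z=34.36 R=37.17
t=4.65: C=46.70 Z=35.14 R=38.27
t=5.32: C=47.70 Z=35.94 R=39.39
t=5.98: C=48.68 Z=36.72 R=40.49
At T=5.98: C=48.68 Z=36.72 R=40.49; the largest is C.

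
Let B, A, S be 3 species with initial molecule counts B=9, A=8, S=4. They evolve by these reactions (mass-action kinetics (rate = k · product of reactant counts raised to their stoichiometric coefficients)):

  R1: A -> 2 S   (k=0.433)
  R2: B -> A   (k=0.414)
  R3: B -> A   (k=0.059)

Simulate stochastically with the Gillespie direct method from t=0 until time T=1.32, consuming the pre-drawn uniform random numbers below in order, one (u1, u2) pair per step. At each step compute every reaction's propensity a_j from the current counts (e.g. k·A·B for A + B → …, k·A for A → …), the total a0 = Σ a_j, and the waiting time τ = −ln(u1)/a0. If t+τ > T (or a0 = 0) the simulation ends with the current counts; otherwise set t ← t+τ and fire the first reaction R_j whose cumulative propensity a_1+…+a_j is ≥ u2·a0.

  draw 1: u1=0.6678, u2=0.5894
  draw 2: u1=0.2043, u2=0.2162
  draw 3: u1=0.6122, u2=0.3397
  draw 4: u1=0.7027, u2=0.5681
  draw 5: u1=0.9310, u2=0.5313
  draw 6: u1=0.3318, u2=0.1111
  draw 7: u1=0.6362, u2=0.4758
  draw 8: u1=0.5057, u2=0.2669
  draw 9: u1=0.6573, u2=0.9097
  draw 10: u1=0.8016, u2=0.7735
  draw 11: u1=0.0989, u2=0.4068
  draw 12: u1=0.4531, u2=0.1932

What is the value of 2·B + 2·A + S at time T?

Check how each reaction changes W = 2·B + 2·A + S (weight of products minus weight of reactants):
R1: A -> 2 S: (1·2) − (2·1) = 2 − 2 = 0
R2: B -> A: (2·1) − (2·1) = 2 − 2 = 0
R3: B -> A: (2·1) − (2·1) = 2 − 2 = 0
Every reaction leaves W unchanged, so W is conserved and no simulation is needed: W(T) = W(0) = 2·9 + 2·8 + 4 = 38

Value at T = 38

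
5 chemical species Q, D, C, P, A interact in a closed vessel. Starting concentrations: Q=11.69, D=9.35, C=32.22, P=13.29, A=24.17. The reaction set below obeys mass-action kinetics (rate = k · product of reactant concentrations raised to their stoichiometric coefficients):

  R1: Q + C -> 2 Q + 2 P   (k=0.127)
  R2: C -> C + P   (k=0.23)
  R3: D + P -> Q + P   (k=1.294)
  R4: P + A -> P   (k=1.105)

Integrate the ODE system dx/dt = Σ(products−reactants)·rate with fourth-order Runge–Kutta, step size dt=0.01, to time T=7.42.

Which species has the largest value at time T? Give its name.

Dominant species at T: P

RK4 with dt=0.01: 742 steps to T=7.42. Trajectory (selected grid times):
t=0.00: Q=11.69 D=9.35 C=32.22 P=13.29 A=24.17
t=0.82: Q=52.90 D=0.00 C=0.36 P=78.81 A=0.00
t=1.65: Q=53.26 D=0.00 C=0.00 P=79.53 A=0.00
t=2.47: Q=53.26 D=0.00 C=0.00 P=79.53 A=0.00
t=3.30: Q=53.26 D=0.00 C=0.00 P=79.53 A=0.00
t=4.12: Q=53.26 D=0.00 C=0.00 P=79.53 A=0.00
t=4.95: Q=53.26 D=0.00 C=0.00 P=79.53 A=0.00
t=5.77: Q=53.26 D=0.00 C=0.00 P=79.53 A=0.00
t=6.60: Q=53.26 D=0.00 C=0.00 P=79.53 A=0.00
t=7.42: Q=53.26 D=0.00 C=0.00 P=79.53 A=0.00
At T=7.42: Q=53.26 D=0.00 C=0.00 P=79.53 A=0.00; the largest is P.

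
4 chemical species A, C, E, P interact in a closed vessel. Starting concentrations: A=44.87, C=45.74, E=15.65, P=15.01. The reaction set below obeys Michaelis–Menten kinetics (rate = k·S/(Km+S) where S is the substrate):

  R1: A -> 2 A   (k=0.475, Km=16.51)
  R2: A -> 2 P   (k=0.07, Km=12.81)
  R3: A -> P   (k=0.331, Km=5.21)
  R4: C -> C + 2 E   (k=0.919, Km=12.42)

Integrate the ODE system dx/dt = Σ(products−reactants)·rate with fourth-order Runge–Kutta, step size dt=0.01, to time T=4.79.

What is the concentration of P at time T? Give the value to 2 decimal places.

P at T = 16.95

RK4 with dt=0.01: 479 steps to T=4.79. Trajectory (selected grid times):
t=0.00: A=44.87 C=45.74 E=15.65 P=15.01
t=0.53: A=44.87 C=45.74 E=16.42 P=15.22
t=1.06: A=44.87 C=45.74 E=17.18 P=15.44
t=1.60: A=44.86 C=45.74 E=17.96 P=15.66
t=2.13: A=44.86 C=45.74 E=18.73 P=15.87
t=2.66: A=44.86 C=45.74 E=19.50 P=16.09
t=3.19: A=44.86 C=45.74 E=20.26 P=16.30
t=3.73: A=44.86 C=45.74 E=21.04 P=16.52
t=4.26: A=44.85 C=45.74 E=21.81 P=16.74
t=4.79: A=44.85 C=45.74 E=22.57 P=16.95
Read off P at T=4.79: 16.95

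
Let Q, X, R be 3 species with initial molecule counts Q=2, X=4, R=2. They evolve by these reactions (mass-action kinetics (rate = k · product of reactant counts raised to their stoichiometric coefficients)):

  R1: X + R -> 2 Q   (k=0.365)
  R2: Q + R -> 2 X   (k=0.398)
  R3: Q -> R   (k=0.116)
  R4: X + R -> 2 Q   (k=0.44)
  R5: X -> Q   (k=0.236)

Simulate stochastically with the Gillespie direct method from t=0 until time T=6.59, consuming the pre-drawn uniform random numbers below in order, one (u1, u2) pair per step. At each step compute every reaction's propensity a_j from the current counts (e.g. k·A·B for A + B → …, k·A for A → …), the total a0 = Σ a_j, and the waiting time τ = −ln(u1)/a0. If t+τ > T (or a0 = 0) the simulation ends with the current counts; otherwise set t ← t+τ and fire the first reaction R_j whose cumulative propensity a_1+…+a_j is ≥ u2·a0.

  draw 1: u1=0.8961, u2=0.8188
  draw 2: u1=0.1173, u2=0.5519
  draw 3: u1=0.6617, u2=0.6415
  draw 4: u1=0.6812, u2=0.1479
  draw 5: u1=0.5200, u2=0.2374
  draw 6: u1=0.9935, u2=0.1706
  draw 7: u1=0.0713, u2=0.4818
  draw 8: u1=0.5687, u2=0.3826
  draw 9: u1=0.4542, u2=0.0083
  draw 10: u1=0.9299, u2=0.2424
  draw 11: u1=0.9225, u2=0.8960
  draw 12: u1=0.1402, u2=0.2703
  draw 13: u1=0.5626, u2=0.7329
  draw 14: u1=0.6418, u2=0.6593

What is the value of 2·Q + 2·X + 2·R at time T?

Check how each reaction changes W = 2·Q + 2·X + 2·R (weight of products minus weight of reactants):
R1: X + R -> 2 Q: (2·2) − (2·1 + 2·1) = 4 − 4 = 0
R2: Q + R -> 2 X: (2·2) − (2·1 + 2·1) = 4 − 4 = 0
R3: Q -> R: (2·1) − (2·1) = 2 − 2 = 0
R4: X + R -> 2 Q: (2·2) − (2·1 + 2·1) = 4 − 4 = 0
R5: X -> Q: (2·1) − (2·1) = 2 − 2 = 0
Every reaction leaves W unchanged, so W is conserved and no simulation is needed: W(T) = W(0) = 2·2 + 2·4 + 2·2 = 16

Value at T = 16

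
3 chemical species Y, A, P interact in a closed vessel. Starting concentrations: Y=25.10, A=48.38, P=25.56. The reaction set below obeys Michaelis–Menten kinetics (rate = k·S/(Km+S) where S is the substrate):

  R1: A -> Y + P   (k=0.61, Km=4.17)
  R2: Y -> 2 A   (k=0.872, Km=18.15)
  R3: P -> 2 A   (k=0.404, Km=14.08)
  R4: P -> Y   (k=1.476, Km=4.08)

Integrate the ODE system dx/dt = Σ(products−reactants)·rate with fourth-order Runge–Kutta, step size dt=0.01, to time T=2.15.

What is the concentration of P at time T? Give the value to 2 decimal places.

RK4 with dt=0.01: 215 steps to T=2.15. Trajectory (selected grid times):
t=0.00: Y=25.10 A=48.38 P=25.56
t=0.24: Y=25.42 A=48.61 P=25.33
t=0.48: Y=25.74 A=48.85 P=25.09
t=0.72: Y=26.05 A=49.08 P=24.86
t=0.96: Y=26.37 A=49.32 P=24.63
t=1.19: Y=26.67 A=49.55 P=24.41
t=1.43: Y=26.98 A=49.78 P=24.18
t=1.67: Y=27.29 A=50.02 P=23.95
t=1.91: Y=27.61 A=50.26 P=23.72
t=2.15: Y=27.92 A=50.50 P=23.50
Read off P at T=2.15: 23.50

P at T = 23.50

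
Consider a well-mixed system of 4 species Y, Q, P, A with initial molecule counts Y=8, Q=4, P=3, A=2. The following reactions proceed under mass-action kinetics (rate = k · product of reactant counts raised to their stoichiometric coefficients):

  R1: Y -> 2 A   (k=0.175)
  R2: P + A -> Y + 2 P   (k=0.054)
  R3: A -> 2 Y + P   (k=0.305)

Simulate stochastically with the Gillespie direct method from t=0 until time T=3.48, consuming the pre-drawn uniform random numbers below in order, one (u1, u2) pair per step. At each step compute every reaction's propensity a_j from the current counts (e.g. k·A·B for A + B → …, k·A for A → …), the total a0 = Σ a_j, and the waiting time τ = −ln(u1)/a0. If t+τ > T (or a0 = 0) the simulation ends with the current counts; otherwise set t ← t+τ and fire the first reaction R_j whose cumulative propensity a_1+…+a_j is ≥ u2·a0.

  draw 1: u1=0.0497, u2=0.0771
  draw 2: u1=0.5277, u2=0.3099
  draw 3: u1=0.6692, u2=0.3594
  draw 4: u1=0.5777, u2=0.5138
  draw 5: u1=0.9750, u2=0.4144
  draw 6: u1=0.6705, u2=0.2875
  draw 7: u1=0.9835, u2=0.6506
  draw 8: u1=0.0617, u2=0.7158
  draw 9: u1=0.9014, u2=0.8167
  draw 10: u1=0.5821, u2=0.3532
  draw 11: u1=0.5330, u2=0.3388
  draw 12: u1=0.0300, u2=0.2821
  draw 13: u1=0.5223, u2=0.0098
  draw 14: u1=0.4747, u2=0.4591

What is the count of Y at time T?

Y at T = 10

t=0.000: Y=8 Q=4 P=3 A=2
Draw 1: a1=1.400, a2=0.324, a3=0.610, a0=2.334; τ=−ln(0.0497)/2.334=1.286 → t=1.286; u2·a0=0.0771·2.334=0.180 ≤ a1=1.400 → R1 fires; Y=7 Q=4 P=3 A=4
Draw 2: a1=1.225, a2=0.648, a3=1.220, a0=3.093; τ=−ln(0.5277)/3.093=0.207 → t=1.493; u2·a0=0.3099·3.093=0.959 ≤ a1=1.225 → R1 fires; Y=6 Q=4 P=3 A=6
Draw 3: a1=1.050, a2=0.972, a3=1.830, a0=3.852; τ=−ln(0.6692)/3.852=0.104 → t=1.597; u2·a0=0.3594·3.852=1.384; a1=1.050 < 1.384 ≤ a1+a2=2.022 → R2 fires; Y=7 Q=4 P=4 A=5
Draw 4: a1=1.225, a2=1.080, a3=1.525, a0=3.830; τ=−ln(0.5777)/3.830=0.143 → t=1.740; u2·a0=0.5138·3.830=1.968; a1=1.225 < 1.968 ≤ a1+a2=2.305 → R2 fires; Y=8 Q=4 P=5 A=4
Draw 5: a1=1.400, a2=1.080, a3=1.220, a0=3.700; τ=−ln(0.9750)/3.700=0.007 → t=1.747; u2·a0=0.4144·3.700=1.533; a1=1.400 < 1.533 ≤ a1+a2=2.480 → R2 fires; Y=9 Q=4 P=6 A=3
Draw 6: a1=1.575, a2=0.972, a3=0.915, a0=3.462; τ=−ln(0.6705)/3.462=0.115 → t=1.863; u2·a0=0.2875·3.462=0.995 ≤ a1=1.575 → R1 fires; Y=8 Q=4 P=6 A=5
Draw 7: a1=1.400, a2=1.620, a3=1.525, a0=4.545; τ=−ln(0.9835)/4.545=0.004 → t=1.866; u2·a0=0.6506·4.545=2.957; a1=1.400 < 2.957 ≤ a1+a2=3.020 → R2 fires; Y=9 Q=4 P=7 A=4
Draw 8: a1=1.575, a2=1.512, a3=1.220, a0=4.307; τ=−ln(0.0617)/4.307=0.647 → t=2.513; u2·a0=0.7158·4.307=3.083; a1=1.575 < 3.083 ≤ a1+a2=3.087 → R2 fires; Y=10 Q=4 P=8 A=3
Draw 9: a1=1.750, a2=1.296, a3=0.915, a0=3.961; τ=−ln(0.9014)/3.961=0.026 → t=2.539; u2·a0=0.8167·3.961=3.235; a1+a2=3.046 < 3.235 ≤ a1+…+a3=3.961 → R3 fires; Y=12 Q=4 P=9 A=2
Draw 10: a1=2.100, a2=0.972, a3=0.610, a0=3.682; τ=−ln(0.5821)/3.682=0.147 → t=2.686; u2·a0=0.3532·3.682=1.300 ≤ a1=2.100 → R1 fires; Y=11 Q=4 P=9 A=4
Draw 11: a1=1.925, a2=1.944, a3=1.220, a0=5.089; τ=−ln(0.5330)/5.089=0.124 → t=2.810; u2·a0=0.3388·5.089=1.724 ≤ a1=1.925 → R1 fires; Y=10 Q=4 P=9 A=6
Draw 12: a1=1.750, a2=2.916, a3=1.830, a0=6.496; τ=−ln(0.0300)/6.496=0.540 → t=3.350; u2·a0=0.2821·6.496=1.833; a1=1.750 < 1.833 ≤ a1+a2=4.666 → R2 fires; Y=11 Q=4 P=10 A=5
Draw 13: a1=1.925, a2=2.700, a3=1.525, a0=6.150; τ=−ln(0.5223)/6.150=0.106 → t=3.455; u2·a0=0.0098·6.150=0.060 ≤ a1=1.925 → R1 fires; Y=10 Q=4 P=10 A=7
Draw 14: a1=1.750, a2=3.780, a3=2.135, a0=7.665; τ=−ln(0.4747)/7.665=0.097 → t=3.552 > T=3.48: stop.
Read off Y at T=3.48: 10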